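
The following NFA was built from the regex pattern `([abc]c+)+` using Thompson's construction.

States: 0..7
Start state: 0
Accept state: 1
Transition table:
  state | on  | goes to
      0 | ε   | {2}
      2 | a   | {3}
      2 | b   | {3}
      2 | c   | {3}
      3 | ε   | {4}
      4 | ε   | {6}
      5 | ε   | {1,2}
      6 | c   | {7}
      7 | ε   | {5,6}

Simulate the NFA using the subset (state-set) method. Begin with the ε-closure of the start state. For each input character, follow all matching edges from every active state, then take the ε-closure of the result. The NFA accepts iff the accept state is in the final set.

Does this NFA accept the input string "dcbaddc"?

Answer: REJECT

Derivation:
S₀ = ε-closure({0}) = {0,2}
'd' @ 1: {}  — no active states
rest 'cbaddc' ignored (set empty)
end set {} — state 1 not in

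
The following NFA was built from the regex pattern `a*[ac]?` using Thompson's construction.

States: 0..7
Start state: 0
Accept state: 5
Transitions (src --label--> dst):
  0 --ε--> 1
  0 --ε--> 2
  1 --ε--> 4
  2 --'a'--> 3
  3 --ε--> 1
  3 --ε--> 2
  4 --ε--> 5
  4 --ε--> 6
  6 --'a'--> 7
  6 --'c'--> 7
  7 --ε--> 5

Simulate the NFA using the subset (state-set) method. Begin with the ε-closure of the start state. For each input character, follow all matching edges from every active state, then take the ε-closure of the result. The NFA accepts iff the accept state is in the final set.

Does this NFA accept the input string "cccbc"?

S₀ = ε-closure({0}) = {0,1,2,4,5,6}
'c' @ 1: {5,7}  [accepting]
'c' @ 2: {}  — dead — no transitions
rest 'cbc' ignored (set empty)
after full input: {}  (accept=5 not in)

Answer: REJECT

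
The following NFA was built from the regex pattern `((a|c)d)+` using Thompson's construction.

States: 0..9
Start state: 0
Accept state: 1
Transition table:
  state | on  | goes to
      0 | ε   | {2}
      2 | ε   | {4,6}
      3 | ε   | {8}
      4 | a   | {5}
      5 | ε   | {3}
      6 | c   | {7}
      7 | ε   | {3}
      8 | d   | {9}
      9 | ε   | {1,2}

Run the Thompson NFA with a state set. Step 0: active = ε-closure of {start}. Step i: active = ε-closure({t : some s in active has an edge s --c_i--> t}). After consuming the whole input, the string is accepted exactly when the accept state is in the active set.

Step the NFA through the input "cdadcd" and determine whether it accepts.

S₀ = ε-closure({0}) = {0,2,4,6}
'c' @ 1: {3,7,8}
'd' @ 2: {1,2,4,6,9}  ✓accept
'a' @ 3: {3,5,8}
'd' @ 4: {1,2,4,6,9}  ✓accept
'c' @ 5: {3,7,8}
'd' @ 6: {1,2,4,6,9}  ✓accept
end set {1,2,4,6,9} — state 1 in

Answer: ACCEPT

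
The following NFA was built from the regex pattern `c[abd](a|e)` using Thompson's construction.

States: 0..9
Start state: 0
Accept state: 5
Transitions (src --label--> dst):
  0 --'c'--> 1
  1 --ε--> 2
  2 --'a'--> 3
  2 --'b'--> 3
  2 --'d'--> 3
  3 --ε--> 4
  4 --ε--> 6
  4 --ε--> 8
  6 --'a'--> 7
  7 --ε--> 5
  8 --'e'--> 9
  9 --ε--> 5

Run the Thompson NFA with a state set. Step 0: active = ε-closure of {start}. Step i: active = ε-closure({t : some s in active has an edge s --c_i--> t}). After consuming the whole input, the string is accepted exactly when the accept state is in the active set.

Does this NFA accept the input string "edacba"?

Answer: REJECT

Derivation:
S₀ = ε-closure({0}) = {0}
'e' @ 1: {}  — state set empty
rest 'dacba' ignored (set empty)
end set {} — state 5 not in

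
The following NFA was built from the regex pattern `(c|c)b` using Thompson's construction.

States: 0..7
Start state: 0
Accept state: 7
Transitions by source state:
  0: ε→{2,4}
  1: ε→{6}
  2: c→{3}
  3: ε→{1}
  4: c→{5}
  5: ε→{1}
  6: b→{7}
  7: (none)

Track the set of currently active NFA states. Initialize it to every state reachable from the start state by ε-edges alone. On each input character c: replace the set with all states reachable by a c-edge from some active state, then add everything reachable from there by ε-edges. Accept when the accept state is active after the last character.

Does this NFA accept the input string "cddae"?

initial (ε-close {0}): {0,2,4}
'c' @ 1: {1,3,5,6}
'd' @ 2: {}  — state set empty
rest 'dae' ignored (set empty)
final: {}; accept 7 not in set

Answer: REJECT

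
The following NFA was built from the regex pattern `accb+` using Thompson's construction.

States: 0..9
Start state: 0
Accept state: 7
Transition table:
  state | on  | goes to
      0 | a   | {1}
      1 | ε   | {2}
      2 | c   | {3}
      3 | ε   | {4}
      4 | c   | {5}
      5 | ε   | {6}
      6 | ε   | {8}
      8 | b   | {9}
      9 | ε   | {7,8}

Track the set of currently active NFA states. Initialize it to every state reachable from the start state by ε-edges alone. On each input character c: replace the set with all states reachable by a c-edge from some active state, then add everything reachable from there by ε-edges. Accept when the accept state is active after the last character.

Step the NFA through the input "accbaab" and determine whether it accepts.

Answer: REJECT

Trace:
initial (ε-close {0}): {0}
'a' @ 1: {1,2}
'c' @ 2: {3,4}
'c' @ 3: {5,6,8}
'b' @ 4: {7,8,9}  [accepting]
'a' @ 5: {}  — no active states
rest 'ab' ignored (set empty)
end set {} — state 7 not in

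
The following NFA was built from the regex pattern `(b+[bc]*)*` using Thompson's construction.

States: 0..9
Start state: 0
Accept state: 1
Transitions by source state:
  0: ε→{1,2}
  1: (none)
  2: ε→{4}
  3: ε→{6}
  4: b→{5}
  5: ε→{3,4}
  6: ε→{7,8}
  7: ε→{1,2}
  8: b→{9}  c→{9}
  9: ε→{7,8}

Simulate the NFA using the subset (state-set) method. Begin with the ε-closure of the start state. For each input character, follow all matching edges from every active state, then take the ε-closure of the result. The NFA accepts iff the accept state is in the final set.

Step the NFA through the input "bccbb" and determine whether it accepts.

Answer: ACCEPT

Derivation:
start: ε-closure({0}) = {0,1,2,4}
'b' @ 1: {1,2,3,4,5,6,7,8}  ✓accept
'c' @ 2: {1,2,4,7,8,9}  ✓accept
'c' @ 3: {1,2,4,7,8,9}  ✓accept
'b' @ 4: {1,2,3,4,5,6,7,8,9}  ✓accept
'b' @ 5: {1,2,3,4,5,6,7,8,9}  ✓accept
final: {1,2,3,4,5,6,7,8,9}; accept 1 in set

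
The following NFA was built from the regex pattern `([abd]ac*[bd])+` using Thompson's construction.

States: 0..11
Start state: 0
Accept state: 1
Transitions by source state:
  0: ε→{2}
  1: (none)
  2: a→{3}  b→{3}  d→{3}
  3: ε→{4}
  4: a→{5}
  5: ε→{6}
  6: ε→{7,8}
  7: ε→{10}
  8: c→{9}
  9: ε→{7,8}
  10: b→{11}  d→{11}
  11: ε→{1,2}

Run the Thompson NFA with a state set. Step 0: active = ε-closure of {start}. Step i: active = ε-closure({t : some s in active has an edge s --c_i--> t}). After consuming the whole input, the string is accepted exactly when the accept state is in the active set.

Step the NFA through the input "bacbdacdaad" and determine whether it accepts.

Answer: ACCEPT

Steps:
S₀ = ε-closure({0}) = {0,2}
'b' @ 1: {3,4}
'a' @ 2: {5,6,7,8,10}
'c' @ 3: {7,8,9,10}
'b' @ 4: {1,2,11}  ✓accept
'd' @ 5: {3,4}
'a' @ 6: {5,6,7,8,10}
'c' @ 7: {7,8,9,10}
'd' @ 8: {1,2,11}  ✓accept
'a' @ 9: {3,4}
'a' @ 10: {5,6,7,8,10}
'd' @ 11: {1,2,11}  ✓accept
final: {1,2,11}; accept 1 in set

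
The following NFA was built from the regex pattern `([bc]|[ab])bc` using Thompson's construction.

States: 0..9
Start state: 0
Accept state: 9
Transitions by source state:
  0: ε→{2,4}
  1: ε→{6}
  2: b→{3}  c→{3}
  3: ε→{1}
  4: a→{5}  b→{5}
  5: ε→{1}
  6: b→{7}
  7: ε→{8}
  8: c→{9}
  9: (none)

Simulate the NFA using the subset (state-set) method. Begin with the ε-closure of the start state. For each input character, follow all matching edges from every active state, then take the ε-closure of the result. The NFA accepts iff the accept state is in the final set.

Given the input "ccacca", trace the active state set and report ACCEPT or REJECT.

initial (ε-close {0}): {0,2,4}
'c' @ 1: {1,3,6}
'c' @ 2: {}  — dead — no transitions
rest 'acca' ignored (set empty)
end set {} — state 9 not in

Answer: REJECT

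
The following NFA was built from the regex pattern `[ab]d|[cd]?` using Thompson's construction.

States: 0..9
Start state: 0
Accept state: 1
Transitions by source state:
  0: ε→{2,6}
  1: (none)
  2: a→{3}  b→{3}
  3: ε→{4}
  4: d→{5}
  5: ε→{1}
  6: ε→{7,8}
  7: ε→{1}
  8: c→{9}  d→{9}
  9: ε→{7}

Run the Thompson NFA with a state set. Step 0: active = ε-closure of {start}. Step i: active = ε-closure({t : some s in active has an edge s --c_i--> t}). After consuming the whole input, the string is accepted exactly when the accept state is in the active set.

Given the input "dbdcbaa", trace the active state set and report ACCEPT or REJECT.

start: ε-closure({0}) = {0,1,2,6,7,8}
'd' @ 1: {1,7,9}  ✓accept
'b' @ 2: {}  — dead — no transitions
rest 'dcbaa' ignored (set empty)
after full input: {}  (accept=1 not in)

Answer: REJECT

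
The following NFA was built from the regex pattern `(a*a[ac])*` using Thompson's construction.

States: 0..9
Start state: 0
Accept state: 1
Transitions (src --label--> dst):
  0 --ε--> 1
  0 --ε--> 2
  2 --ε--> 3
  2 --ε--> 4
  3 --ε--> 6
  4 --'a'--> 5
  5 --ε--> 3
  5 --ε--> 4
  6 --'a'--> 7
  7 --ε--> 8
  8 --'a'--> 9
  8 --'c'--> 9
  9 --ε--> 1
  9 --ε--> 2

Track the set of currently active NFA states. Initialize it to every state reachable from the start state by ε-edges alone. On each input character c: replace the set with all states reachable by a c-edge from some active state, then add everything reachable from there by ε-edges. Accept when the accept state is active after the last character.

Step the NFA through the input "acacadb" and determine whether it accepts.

S₀ = ε-closure({0}) = {0,1,2,3,4,6}
'a' @ 1: {3,4,5,6,7,8}
'c' @ 2: {1,2,3,4,6,9}  (accept∈set)
'a' @ 3: {3,4,5,6,7,8}
'c' @ 4: {1,2,3,4,6,9}  (accept∈set)
'a' @ 5: {3,4,5,6,7,8}
'd' @ 6: {}  — dead — no transitions
rest 'b' ignored (set empty)
after full input: {}  (accept=1 not in)

Answer: REJECT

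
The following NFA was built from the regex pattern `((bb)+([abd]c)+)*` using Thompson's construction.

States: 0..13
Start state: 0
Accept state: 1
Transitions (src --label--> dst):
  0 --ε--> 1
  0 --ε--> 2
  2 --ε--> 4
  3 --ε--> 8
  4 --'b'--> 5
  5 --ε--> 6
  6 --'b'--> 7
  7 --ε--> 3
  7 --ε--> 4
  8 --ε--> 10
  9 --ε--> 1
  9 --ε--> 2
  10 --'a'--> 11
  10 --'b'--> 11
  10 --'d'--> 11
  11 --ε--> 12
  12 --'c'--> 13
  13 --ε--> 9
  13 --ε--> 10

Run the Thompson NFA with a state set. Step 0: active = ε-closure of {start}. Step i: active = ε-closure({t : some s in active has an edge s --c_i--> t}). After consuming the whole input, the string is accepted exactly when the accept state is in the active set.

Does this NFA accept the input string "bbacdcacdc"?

start: ε-closure({0}) = {0,1,2,4}
'b' @ 1: {5,6}
'b' @ 2: {3,4,7,8,10}
'a' @ 3: {11,12}
'c' @ 4: {1,2,4,9,10,13}  (accept∈set)
'd' @ 5: {11,12}
'c' @ 6: {1,2,4,9,10,13}  (accept∈set)
'a' @ 7: {11,12}
'c' @ 8: {1,2,4,9,10,13}  (accept∈set)
'd' @ 9: {11,12}
'c' @ 10: {1,2,4,9,10,13}  (accept∈set)
after full input: {1,2,4,9,10,13}  (accept=1 in)

Answer: ACCEPT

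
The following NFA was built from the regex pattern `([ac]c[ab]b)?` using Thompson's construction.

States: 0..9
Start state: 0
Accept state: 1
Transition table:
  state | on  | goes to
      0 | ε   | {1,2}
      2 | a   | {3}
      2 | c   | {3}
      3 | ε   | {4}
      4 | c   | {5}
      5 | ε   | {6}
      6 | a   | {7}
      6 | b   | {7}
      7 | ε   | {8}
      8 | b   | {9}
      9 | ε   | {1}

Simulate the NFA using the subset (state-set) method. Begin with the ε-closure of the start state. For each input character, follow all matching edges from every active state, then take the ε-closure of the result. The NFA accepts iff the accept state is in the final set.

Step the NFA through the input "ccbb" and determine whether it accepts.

Answer: ACCEPT

Trace:
S₀ = ε-closure({0}) = {0,1,2}
'c' @ 1: {3,4}
'c' @ 2: {5,6}
'b' @ 3: {7,8}
'b' @ 4: {1,9}  (accept∈set)
final: {1,9}; accept 1 in set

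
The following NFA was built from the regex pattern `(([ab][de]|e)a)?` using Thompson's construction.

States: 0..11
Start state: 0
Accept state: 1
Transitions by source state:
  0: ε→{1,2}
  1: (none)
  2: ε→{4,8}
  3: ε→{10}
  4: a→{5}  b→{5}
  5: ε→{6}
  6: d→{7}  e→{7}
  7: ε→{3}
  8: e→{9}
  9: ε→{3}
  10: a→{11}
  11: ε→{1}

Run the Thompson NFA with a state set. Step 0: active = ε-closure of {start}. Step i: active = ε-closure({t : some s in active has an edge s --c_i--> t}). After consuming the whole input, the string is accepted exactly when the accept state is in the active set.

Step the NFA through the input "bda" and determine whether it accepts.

Answer: ACCEPT

Derivation:
start: ε-closure({0}) = {0,1,2,4,8}
'b' @ 1: {5,6}
'd' @ 2: {3,7,10}
'a' @ 3: {1,11}  ✓accept
final: {1,11}; accept 1 in set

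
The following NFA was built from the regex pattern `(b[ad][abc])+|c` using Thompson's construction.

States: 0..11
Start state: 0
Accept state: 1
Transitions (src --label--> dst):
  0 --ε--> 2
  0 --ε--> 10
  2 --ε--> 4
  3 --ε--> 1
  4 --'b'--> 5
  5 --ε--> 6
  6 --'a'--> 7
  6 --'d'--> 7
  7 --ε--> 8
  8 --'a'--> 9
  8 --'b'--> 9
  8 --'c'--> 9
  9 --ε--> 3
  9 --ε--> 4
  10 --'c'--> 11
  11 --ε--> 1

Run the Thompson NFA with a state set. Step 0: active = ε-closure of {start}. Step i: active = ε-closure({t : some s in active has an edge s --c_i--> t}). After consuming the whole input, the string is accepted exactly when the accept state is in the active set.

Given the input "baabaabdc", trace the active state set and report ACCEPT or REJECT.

Answer: ACCEPT

Trace:
start: ε-closure({0}) = {0,2,4,10}
'b' @ 1: {5,6}
'a' @ 2: {7,8}
'a' @ 3: {1,3,4,9}  (accept∈set)
'b' @ 4: {5,6}
'a' @ 5: {7,8}
'a' @ 6: {1,3,4,9}  (accept∈set)
'b' @ 7: {5,6}
'd' @ 8: {7,8}
'c' @ 9: {1,3,4,9}  (accept∈set)
after full input: {1,3,4,9}  (accept=1 in)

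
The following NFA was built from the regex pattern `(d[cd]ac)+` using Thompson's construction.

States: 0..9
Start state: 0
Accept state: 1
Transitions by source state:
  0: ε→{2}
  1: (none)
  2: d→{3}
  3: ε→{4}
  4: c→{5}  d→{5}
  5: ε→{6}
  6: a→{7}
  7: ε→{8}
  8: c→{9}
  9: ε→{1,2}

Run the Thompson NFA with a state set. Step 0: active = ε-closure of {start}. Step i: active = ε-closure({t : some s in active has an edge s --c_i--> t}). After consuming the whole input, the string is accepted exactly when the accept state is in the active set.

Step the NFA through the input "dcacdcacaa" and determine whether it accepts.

Answer: REJECT

Trace:
start: ε-closure({0}) = {0,2}
'd' @ 1: {3,4}
'c' @ 2: {5,6}
'a' @ 3: {7,8}
'c' @ 4: {1,2,9}  ✓accept
'd' @ 5: {3,4}
'c' @ 6: {5,6}
'a' @ 7: {7,8}
'c' @ 8: {1,2,9}  ✓accept
'a' @ 9: {}  — state set empty
rest 'a' ignored (set empty)
end set {} — state 1 not in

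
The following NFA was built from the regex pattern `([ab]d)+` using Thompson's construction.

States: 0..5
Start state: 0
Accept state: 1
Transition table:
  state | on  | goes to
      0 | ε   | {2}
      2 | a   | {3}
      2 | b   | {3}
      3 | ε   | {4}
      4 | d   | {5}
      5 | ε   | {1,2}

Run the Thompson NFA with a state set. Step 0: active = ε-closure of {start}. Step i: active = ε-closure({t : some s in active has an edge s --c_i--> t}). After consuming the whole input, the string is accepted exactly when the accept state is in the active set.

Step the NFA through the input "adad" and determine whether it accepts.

Answer: ACCEPT

Derivation:
initial (ε-close {0}): {0,2}
'a' @ 1: {3,4}
'd' @ 2: {1,2,5}  [accepting]
'a' @ 3: {3,4}
'd' @ 4: {1,2,5}  [accepting]
end set {1,2,5} — state 1 in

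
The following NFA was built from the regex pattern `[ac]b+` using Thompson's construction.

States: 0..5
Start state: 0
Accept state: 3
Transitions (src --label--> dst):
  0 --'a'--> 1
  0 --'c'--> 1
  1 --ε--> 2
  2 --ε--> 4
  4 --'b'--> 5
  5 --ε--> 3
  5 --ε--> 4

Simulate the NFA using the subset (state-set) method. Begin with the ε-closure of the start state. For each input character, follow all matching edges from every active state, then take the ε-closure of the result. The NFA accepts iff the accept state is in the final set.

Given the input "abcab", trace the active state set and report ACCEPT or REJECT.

start: ε-closure({0}) = {0}
'a' @ 1: {1,2,4}
'b' @ 2: {3,4,5}  (accept∈set)
'c' @ 3: {}  — no active states
rest 'ab' ignored (set empty)
end set {} — state 3 not in

Answer: REJECT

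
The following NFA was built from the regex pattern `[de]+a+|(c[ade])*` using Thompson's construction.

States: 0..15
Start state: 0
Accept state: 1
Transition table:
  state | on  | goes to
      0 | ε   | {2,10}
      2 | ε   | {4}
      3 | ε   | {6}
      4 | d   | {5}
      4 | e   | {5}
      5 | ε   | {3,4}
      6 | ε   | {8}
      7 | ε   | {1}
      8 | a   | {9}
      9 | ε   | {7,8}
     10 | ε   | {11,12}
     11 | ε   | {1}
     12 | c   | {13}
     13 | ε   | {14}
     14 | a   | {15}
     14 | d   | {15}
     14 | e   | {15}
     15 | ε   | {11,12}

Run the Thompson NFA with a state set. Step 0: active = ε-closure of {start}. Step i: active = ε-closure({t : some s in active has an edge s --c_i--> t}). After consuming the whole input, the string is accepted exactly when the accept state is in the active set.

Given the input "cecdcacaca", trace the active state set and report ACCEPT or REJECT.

Answer: ACCEPT

Steps:
S₀ = ε-closure({0}) = {0,1,2,4,10,11,12}
'c' @ 1: {13,14}
'e' @ 2: {1,11,12,15}  ✓accept
'c' @ 3: {13,14}
'd' @ 4: {1,11,12,15}  ✓accept
'c' @ 5: {13,14}
'a' @ 6: {1,11,12,15}  ✓accept
'c' @ 7: {13,14}
'a' @ 8: {1,11,12,15}  ✓accept
'c' @ 9: {13,14}
'a' @ 10: {1,11,12,15}  ✓accept
final: {1,11,12,15}; accept 1 in set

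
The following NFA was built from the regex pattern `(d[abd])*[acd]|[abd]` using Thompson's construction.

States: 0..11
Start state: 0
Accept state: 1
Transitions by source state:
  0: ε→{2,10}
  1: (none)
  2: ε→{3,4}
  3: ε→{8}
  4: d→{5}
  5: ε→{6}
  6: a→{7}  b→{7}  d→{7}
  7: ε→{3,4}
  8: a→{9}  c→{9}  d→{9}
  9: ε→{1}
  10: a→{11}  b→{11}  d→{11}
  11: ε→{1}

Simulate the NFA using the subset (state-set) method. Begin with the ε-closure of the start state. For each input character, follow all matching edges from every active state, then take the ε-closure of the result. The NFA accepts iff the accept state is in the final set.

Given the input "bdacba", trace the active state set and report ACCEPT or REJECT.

initial (ε-close {0}): {0,2,3,4,8,10}
'b' @ 1: {1,11}  ✓accept
'd' @ 2: {}  — no active states
rest 'acba' ignored (set empty)
final: {}; accept 1 not in set

Answer: REJECT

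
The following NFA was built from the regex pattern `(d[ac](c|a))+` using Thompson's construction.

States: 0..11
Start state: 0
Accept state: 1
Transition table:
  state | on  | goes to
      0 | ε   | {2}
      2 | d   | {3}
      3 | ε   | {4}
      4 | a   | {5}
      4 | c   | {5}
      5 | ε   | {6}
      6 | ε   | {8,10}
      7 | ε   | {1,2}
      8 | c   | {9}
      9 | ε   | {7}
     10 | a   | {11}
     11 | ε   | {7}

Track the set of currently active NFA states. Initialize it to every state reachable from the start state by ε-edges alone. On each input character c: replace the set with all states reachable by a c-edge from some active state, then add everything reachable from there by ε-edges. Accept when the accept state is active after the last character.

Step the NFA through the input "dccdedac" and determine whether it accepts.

initial (ε-close {0}): {0,2}
'd' @ 1: {3,4}
'c' @ 2: {5,6,8,10}
'c' @ 3: {1,2,7,9}  [accepting]
'd' @ 4: {3,4}
'e' @ 5: {}  — no active states
rest 'dac' ignored (set empty)
end set {} — state 1 not in

Answer: REJECT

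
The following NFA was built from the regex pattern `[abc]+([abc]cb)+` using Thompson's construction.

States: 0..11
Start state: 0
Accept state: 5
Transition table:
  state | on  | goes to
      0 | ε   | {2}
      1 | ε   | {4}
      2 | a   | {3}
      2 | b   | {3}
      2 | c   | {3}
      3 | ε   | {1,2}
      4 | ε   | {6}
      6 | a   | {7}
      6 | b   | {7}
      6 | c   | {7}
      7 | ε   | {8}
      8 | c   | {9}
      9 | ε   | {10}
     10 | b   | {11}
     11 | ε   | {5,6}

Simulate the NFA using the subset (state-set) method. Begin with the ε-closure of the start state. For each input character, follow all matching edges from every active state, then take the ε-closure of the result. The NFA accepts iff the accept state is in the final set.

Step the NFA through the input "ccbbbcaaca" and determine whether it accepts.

Answer: REJECT

Trace:
initial (ε-close {0}): {0,2}
'c' @ 1: {1,2,3,4,6}
'c' @ 2: {1,2,3,4,6,7,8}
'b' @ 3: {1,2,3,4,6,7,8}
'b' @ 4: {1,2,3,4,6,7,8}
'b' @ 5: {1,2,3,4,6,7,8}
'c' @ 6: {1,2,3,4,6,7,8,9,10}
'a' @ 7: {1,2,3,4,6,7,8}
'a' @ 8: {1,2,3,4,6,7,8}
'c' @ 9: {1,2,3,4,6,7,8,9,10}
'a' @ 10: {1,2,3,4,6,7,8}
after full input: {1,2,3,4,6,7,8}  (accept=5 not in)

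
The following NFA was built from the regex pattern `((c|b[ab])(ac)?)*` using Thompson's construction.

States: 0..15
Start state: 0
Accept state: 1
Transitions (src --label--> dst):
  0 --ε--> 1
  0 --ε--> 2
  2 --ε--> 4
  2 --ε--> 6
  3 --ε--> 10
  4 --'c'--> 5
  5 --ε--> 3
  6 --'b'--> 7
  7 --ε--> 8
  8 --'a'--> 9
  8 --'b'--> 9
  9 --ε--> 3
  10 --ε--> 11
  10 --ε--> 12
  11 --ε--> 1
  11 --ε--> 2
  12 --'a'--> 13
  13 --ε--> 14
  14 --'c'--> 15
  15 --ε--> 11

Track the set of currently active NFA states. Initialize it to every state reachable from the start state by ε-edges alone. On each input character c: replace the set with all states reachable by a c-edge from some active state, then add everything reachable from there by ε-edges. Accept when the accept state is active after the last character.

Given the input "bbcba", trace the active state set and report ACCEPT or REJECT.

Answer: ACCEPT

Derivation:
S₀ = ε-closure({0}) = {0,1,2,4,6}
'b' @ 1: {7,8}
'b' @ 2: {1,2,3,4,6,9,10,11,12}  (accept∈set)
'c' @ 3: {1,2,3,4,5,6,10,11,12}  (accept∈set)
'b' @ 4: {7,8}
'a' @ 5: {1,2,3,4,6,9,10,11,12}  (accept∈set)
after full input: {1,2,3,4,6,9,10,11,12}  (accept=1 in)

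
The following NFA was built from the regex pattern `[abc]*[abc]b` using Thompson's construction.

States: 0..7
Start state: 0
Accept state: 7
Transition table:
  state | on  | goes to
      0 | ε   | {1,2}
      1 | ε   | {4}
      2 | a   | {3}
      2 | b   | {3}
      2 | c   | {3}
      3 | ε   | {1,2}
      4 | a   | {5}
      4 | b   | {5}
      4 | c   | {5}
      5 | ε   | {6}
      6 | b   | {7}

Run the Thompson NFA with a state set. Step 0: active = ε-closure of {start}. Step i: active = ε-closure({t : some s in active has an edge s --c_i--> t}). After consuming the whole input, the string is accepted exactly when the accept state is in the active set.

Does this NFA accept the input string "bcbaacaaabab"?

initial (ε-close {0}): {0,1,2,4}
'b' @ 1: {1,2,3,4,5,6}
'c' @ 2: {1,2,3,4,5,6}
'b' @ 3: {1,2,3,4,5,6,7}  (accept∈set)
'a' @ 4: {1,2,3,4,5,6}
'a' @ 5: {1,2,3,4,5,6}
'c' @ 6: {1,2,3,4,5,6}
'a' @ 7: {1,2,3,4,5,6}
'a' @ 8: {1,2,3,4,5,6}
'a' @ 9: {1,2,3,4,5,6}
'b' @ 10: {1,2,3,4,5,6,7}  (accept∈set)
'a' @ 11: {1,2,3,4,5,6}
'b' @ 12: {1,2,3,4,5,6,7}  (accept∈set)
after full input: {1,2,3,4,5,6,7}  (accept=7 in)

Answer: ACCEPT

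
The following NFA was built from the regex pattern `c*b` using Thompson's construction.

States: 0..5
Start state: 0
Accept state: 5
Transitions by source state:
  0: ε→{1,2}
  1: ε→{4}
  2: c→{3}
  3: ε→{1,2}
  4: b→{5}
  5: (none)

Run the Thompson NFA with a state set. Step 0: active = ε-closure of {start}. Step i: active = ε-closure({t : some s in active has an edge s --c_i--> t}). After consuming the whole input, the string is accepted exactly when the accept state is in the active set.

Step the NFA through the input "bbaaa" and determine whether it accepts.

start: ε-closure({0}) = {0,1,2,4}
'b' @ 1: {5}  (accept∈set)
'b' @ 2: {}  — state set empty
rest 'aaa' ignored (set empty)
after full input: {}  (accept=5 not in)

Answer: REJECT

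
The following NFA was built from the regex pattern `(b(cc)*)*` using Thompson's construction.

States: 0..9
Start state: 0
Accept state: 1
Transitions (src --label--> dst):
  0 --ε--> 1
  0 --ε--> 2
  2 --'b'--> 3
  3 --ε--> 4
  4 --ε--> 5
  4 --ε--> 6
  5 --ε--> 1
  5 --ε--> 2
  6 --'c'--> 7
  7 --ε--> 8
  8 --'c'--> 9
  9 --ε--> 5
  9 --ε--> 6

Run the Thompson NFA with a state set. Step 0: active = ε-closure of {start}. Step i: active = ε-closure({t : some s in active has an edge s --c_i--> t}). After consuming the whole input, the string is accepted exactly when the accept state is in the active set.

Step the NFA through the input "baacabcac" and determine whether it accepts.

initial (ε-close {0}): {0,1,2}
'b' @ 1: {1,2,3,4,5,6}  [accepting]
'a' @ 2: {}  — no active states
rest 'acabcac' ignored (set empty)
after full input: {}  (accept=1 not in)

Answer: REJECT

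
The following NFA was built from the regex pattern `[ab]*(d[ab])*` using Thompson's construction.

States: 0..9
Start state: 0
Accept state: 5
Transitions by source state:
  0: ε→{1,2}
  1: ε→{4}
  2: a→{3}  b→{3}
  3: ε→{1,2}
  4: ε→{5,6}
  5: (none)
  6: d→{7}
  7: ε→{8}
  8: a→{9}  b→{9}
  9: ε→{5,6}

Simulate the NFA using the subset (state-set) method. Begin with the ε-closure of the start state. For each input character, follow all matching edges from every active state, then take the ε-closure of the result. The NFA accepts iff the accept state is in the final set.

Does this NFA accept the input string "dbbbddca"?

S₀ = ε-closure({0}) = {0,1,2,4,5,6}
'd' @ 1: {7,8}
'b' @ 2: {5,6,9}  [accepting]
'b' @ 3: {}  — dead — no transitions
rest 'bddca' ignored (set empty)
final: {}; accept 5 not in set

Answer: REJECT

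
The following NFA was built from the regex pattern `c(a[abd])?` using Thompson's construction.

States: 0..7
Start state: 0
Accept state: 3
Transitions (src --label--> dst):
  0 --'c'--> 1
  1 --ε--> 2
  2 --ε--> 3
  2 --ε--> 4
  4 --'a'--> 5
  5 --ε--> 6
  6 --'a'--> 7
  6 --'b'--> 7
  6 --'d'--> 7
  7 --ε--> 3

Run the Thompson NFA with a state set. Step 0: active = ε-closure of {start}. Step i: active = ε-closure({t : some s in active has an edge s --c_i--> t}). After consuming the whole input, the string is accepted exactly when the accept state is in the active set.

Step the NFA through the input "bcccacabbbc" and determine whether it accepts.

start: ε-closure({0}) = {0}
'b' @ 1: {}  — state set empty
rest 'cccacabbbc' ignored (set empty)
final: {}; accept 3 not in set

Answer: REJECT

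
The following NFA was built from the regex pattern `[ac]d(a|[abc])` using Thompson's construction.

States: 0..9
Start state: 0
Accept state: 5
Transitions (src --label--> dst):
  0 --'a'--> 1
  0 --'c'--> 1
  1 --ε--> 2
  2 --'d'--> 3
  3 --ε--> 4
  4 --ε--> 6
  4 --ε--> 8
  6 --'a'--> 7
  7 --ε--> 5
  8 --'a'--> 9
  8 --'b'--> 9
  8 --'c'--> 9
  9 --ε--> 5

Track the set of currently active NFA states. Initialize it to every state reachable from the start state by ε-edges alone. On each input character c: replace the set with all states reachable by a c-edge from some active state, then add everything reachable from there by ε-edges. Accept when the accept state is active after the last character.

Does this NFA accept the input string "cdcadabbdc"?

start: ε-closure({0}) = {0}
'c' @ 1: {1,2}
'd' @ 2: {3,4,6,8}
'c' @ 3: {5,9}  [accepting]
'a' @ 4: {}  — no active states
rest 'dabbdc' ignored (set empty)
final: {}; accept 5 not in set

Answer: REJECT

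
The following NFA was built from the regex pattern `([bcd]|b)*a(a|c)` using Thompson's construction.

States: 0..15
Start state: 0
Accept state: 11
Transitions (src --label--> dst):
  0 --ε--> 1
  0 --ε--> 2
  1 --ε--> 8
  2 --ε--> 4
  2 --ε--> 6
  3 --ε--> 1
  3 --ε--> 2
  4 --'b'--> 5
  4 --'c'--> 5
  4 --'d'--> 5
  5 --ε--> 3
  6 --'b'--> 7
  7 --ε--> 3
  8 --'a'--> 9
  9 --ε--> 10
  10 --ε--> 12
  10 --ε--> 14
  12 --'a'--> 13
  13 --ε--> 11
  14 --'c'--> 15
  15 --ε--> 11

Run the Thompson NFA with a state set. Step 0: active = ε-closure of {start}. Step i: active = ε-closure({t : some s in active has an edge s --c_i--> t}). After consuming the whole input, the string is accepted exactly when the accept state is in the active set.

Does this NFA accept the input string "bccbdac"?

start: ε-closure({0}) = {0,1,2,4,6,8}
'b' @ 1: {1,2,3,4,5,6,7,8}
'c' @ 2: {1,2,3,4,5,6,8}
'c' @ 3: {1,2,3,4,5,6,8}
'b' @ 4: {1,2,3,4,5,6,7,8}
'd' @ 5: {1,2,3,4,5,6,8}
'a' @ 6: {9,10,12,14}
'c' @ 7: {11,15}  [accepting]
end set {11,15} — state 11 in

Answer: ACCEPT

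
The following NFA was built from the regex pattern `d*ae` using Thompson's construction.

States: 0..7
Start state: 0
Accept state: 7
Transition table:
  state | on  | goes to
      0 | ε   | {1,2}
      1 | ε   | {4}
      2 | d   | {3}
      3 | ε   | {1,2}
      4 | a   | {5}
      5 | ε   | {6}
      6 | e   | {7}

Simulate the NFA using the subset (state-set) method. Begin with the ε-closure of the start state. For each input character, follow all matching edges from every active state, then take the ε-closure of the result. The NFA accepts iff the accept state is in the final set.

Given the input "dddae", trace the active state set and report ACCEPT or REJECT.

Answer: ACCEPT

Derivation:
S₀ = ε-closure({0}) = {0,1,2,4}
'd' @ 1: {1,2,3,4}
'd' @ 2: {1,2,3,4}
'd' @ 3: {1,2,3,4}
'a' @ 4: {5,6}
'e' @ 5: {7}  [accepting]
final: {7}; accept 7 in set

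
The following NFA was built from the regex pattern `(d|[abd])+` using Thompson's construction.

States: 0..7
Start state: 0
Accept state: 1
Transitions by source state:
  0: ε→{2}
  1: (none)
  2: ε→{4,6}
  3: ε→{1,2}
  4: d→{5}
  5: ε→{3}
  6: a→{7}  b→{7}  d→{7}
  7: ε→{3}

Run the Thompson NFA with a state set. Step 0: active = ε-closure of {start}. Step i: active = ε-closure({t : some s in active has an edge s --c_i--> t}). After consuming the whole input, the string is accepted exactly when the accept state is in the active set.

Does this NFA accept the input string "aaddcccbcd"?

S₀ = ε-closure({0}) = {0,2,4,6}
'a' @ 1: {1,2,3,4,6,7}  [accepting]
'a' @ 2: {1,2,3,4,6,7}  [accepting]
'd' @ 3: {1,2,3,4,5,6,7}  [accepting]
'd' @ 4: {1,2,3,4,5,6,7}  [accepting]
'c' @ 5: {}  — no active states
rest 'ccbcd' ignored (set empty)
after full input: {}  (accept=1 not in)

Answer: REJECT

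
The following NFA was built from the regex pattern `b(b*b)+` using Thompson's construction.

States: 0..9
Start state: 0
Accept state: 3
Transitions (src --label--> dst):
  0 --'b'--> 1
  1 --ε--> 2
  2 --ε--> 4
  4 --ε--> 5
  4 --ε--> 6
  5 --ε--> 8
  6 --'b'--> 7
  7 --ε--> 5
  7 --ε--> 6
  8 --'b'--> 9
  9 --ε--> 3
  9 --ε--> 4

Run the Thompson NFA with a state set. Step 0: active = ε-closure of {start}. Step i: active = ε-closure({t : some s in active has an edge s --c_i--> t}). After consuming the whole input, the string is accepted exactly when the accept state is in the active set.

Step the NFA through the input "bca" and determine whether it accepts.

Answer: REJECT

Trace:
initial (ε-close {0}): {0}
'b' @ 1: {1,2,4,5,6,8}
'c' @ 2: {}  — state set empty
rest 'a' ignored (set empty)
end set {} — state 3 not in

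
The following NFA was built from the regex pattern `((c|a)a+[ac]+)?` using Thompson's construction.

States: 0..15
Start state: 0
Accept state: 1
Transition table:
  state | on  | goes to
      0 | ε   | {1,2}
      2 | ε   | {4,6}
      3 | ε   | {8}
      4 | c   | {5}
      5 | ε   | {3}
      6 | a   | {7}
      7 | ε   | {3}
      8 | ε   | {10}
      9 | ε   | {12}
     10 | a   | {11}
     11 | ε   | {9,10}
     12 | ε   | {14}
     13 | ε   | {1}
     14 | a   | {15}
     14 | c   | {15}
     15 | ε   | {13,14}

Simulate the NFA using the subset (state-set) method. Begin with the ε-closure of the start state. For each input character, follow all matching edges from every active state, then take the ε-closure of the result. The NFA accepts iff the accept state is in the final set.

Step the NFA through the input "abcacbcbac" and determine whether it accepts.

Answer: REJECT

Derivation:
initial (ε-close {0}): {0,1,2,4,6}
'a' @ 1: {3,7,8,10}
'b' @ 2: {}  — dead — no transitions
rest 'cacbcbac' ignored (set empty)
end set {} — state 1 not in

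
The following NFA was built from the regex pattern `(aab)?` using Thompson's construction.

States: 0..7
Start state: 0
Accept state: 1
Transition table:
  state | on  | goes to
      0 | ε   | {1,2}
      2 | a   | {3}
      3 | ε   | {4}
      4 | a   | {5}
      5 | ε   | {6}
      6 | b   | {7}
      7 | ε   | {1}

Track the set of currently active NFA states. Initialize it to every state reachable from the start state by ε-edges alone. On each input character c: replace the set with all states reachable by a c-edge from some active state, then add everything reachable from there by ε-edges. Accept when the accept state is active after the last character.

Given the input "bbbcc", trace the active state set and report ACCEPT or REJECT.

S₀ = ε-closure({0}) = {0,1,2}
'b' @ 1: {}  — no active states
rest 'bbcc' ignored (set empty)
after full input: {}  (accept=1 not in)

Answer: REJECT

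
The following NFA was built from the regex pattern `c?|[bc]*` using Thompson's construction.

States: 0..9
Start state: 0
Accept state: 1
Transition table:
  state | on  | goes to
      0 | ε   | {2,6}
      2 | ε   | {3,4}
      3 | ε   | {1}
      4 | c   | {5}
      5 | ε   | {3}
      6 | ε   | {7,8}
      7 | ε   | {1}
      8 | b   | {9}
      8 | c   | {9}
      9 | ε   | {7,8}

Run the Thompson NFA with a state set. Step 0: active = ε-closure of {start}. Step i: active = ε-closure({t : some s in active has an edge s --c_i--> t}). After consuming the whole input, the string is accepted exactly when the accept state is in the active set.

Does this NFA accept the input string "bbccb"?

S₀ = ε-closure({0}) = {0,1,2,3,4,6,7,8}
'b' @ 1: {1,7,8,9}  (accept∈set)
'b' @ 2: {1,7,8,9}  (accept∈set)
'c' @ 3: {1,7,8,9}  (accept∈set)
'c' @ 4: {1,7,8,9}  (accept∈set)
'b' @ 5: {1,7,8,9}  (accept∈set)
after full input: {1,7,8,9}  (accept=1 in)

Answer: ACCEPT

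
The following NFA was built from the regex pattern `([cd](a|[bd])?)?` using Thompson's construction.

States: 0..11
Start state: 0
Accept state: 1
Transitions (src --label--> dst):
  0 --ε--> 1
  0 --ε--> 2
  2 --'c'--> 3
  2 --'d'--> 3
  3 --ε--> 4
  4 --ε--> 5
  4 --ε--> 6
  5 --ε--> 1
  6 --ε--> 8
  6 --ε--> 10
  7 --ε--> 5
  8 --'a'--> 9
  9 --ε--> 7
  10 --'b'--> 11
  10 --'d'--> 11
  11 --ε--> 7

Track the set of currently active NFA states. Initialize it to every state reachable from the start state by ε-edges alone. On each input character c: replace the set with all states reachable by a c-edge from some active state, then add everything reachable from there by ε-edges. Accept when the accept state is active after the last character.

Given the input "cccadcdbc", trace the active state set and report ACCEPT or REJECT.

Answer: REJECT

Derivation:
S₀ = ε-closure({0}) = {0,1,2}
'c' @ 1: {1,3,4,5,6,8,10}  ✓accept
'c' @ 2: {}  — no active states
rest 'cadcdbc' ignored (set empty)
end set {} — state 1 not in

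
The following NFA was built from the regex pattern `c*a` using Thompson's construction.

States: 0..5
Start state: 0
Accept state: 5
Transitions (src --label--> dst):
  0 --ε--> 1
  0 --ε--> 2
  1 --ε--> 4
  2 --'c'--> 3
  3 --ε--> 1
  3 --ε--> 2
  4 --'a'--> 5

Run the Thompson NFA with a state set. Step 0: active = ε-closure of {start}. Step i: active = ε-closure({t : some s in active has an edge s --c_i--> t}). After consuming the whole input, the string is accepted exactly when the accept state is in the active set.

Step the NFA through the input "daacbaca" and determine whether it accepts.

start: ε-closure({0}) = {0,1,2,4}
'd' @ 1: {}  — no active states
rest 'aacbaca' ignored (set empty)
after full input: {}  (accept=5 not in)

Answer: REJECT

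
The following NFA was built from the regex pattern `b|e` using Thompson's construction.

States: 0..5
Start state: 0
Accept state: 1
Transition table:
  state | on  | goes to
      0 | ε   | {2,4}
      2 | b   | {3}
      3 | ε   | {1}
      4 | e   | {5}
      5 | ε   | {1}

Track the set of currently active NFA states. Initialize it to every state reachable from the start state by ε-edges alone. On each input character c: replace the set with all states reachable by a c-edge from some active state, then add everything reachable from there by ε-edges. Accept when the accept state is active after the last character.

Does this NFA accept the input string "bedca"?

initial (ε-close {0}): {0,2,4}
'b' @ 1: {1,3}  (accept∈set)
'e' @ 2: {}  — state set empty
rest 'dca' ignored (set empty)
after full input: {}  (accept=1 not in)

Answer: REJECT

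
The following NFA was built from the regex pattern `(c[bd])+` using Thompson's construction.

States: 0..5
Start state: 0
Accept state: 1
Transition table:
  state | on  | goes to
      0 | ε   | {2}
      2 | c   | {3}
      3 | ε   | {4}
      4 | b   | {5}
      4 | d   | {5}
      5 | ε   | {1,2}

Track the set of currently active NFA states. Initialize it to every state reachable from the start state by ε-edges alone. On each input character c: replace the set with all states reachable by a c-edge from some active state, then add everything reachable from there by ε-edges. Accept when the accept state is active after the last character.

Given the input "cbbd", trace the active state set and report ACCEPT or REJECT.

initial (ε-close {0}): {0,2}
'c' @ 1: {3,4}
'b' @ 2: {1,2,5}  ✓accept
'b' @ 3: {}  — state set empty
rest 'd' ignored (set empty)
after full input: {}  (accept=1 not in)

Answer: REJECT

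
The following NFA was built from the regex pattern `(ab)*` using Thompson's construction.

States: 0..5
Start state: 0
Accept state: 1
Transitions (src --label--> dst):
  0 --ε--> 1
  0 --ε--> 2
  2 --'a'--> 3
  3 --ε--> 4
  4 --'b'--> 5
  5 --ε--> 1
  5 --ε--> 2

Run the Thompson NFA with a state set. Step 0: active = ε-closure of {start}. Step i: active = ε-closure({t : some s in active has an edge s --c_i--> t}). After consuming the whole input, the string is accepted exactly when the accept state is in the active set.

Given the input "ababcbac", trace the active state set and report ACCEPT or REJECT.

initial (ε-close {0}): {0,1,2}
'a' @ 1: {3,4}
'b' @ 2: {1,2,5}  (accept∈set)
'a' @ 3: {3,4}
'b' @ 4: {1,2,5}  (accept∈set)
'c' @ 5: {}  — dead — no transitions
rest 'bac' ignored (set empty)
final: {}; accept 1 not in set

Answer: REJECT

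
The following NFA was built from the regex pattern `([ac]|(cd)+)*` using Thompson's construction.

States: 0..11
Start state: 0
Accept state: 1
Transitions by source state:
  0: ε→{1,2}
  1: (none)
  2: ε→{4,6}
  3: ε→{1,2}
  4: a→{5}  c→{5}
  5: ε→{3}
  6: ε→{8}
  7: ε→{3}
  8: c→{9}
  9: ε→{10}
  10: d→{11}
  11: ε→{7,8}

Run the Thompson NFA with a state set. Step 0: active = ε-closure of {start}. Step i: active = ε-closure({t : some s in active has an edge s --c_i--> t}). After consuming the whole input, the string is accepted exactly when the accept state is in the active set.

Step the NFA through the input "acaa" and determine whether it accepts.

Answer: ACCEPT

Derivation:
initial (ε-close {0}): {0,1,2,4,6,8}
'a' @ 1: {1,2,3,4,5,6,8}  ✓accept
'c' @ 2: {1,2,3,4,5,6,8,9,10}  ✓accept
'a' @ 3: {1,2,3,4,5,6,8}  ✓accept
'a' @ 4: {1,2,3,4,5,6,8}  ✓accept
end set {1,2,3,4,5,6,8} — state 1 in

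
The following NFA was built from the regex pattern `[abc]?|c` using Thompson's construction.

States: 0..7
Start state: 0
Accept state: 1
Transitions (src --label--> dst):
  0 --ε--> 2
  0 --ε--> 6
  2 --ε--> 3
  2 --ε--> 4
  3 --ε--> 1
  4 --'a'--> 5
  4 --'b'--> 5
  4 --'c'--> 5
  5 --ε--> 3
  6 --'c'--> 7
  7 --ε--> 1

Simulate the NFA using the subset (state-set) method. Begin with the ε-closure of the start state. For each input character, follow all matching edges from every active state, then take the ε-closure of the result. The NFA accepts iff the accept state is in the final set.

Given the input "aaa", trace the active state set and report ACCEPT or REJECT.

Answer: REJECT

Steps:
S₀ = ε-closure({0}) = {0,1,2,3,4,6}
'a' @ 1: {1,3,5}  [accepting]
'a' @ 2: {}  — no active states
rest 'a' ignored (set empty)
end set {} — state 1 not in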